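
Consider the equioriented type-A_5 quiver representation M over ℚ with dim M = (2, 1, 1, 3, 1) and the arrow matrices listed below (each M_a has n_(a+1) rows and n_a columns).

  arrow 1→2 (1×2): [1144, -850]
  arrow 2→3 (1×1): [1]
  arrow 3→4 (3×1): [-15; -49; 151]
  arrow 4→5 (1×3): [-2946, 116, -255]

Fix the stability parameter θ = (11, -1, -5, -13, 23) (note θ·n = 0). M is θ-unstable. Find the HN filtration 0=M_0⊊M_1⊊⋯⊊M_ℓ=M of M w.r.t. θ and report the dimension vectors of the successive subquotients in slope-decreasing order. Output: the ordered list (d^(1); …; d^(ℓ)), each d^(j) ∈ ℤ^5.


Barcode: M ≅ I[1,1], I[1,5], I[4,4]^2. HN layers by μ_θ (4 steps, strictly decreasing):
  μ^(1)=23; μ^(2)=11; μ^(3)=-2; μ^(4)=-13

((0, 0, 0, 0, 1); (1, 0, 0, 0, 0); (1, 1, 1, 1, 0); (0, 0, 0, 2, 0))


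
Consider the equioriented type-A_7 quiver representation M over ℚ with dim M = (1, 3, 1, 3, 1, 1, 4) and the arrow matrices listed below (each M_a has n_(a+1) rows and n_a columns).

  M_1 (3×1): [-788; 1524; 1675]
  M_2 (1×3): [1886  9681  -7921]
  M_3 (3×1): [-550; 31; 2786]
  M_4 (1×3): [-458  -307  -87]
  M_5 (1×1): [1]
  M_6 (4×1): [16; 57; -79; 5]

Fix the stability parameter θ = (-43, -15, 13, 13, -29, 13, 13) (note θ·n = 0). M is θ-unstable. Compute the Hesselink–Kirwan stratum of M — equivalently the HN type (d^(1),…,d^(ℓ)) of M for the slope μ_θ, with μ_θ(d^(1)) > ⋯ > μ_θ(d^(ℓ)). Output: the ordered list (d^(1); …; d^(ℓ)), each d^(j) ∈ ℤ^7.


Via rank(M_{q-1}∘⋯∘M_p): M ≅ I[1,7], I[2,2]^2, I[4,4]^2, I[7,7]^3.
μ_θ-semistable layers: μ^(1)=13; μ^(2)=-1; μ^(3)=-15; μ^(4)=-43

((0, 0, 0, 2, 0, 1, 4); (0, 0, 1, 1, 1, 0, 0); (0, 3, 0, 0, 0, 0, 0); (1, 0, 0, 0, 0, 0, 0))


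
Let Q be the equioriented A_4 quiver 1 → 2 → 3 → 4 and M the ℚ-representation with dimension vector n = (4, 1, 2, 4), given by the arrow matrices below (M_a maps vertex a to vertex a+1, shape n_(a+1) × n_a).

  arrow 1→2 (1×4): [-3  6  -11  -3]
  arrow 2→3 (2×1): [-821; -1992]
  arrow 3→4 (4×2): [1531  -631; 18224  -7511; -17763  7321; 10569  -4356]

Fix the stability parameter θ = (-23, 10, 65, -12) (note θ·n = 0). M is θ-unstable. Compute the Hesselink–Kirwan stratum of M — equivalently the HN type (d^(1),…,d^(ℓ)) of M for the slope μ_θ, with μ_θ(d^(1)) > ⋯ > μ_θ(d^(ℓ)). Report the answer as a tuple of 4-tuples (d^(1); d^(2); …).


Via rank(M_{q-1}∘⋯∘M_p): M ≅ I[1,1]^3, I[1,4], I[3,4], I[4,4]^2.
μ_θ-semistable layers: μ^(1)=53/2; μ^(2)=10; μ^(3)=-12; μ^(4)=-23

((0, 0, 2, 2); (0, 1, 0, 0); (0, 0, 0, 2); (4, 0, 0, 0))


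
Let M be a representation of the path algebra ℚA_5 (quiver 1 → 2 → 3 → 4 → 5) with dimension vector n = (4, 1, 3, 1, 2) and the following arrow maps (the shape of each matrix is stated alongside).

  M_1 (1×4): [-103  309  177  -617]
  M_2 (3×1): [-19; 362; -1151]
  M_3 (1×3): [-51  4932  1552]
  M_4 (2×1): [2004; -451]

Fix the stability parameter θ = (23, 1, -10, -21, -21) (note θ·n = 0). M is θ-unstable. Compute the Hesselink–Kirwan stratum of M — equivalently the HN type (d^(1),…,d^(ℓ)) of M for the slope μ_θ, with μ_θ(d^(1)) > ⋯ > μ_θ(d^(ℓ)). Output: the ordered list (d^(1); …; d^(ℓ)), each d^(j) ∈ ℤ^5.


Interval decomposition of M: I[1,1]^3, I[1,5], I[3,3]^2, I[5,5].
HN type (ℓ=4): μ^(1)=23; μ^(2)=-28/5; μ^(3)=-10; μ^(4)=-21

((3, 0, 0, 0, 0); (1, 1, 1, 1, 1); (0, 0, 2, 0, 0); (0, 0, 0, 0, 1))


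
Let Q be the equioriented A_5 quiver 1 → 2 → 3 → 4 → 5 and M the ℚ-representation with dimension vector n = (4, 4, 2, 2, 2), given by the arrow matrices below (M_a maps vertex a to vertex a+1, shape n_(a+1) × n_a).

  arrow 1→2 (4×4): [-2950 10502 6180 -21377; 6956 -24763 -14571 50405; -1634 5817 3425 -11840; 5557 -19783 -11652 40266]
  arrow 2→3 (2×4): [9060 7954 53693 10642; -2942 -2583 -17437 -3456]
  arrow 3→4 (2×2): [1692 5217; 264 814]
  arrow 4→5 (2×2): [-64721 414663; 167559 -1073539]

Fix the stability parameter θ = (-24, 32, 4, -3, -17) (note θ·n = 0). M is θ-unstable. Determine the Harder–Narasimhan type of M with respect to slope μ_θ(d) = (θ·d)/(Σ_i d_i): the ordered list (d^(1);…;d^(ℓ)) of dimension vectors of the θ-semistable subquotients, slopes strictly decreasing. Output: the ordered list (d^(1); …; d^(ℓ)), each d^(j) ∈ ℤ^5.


Via rank(M_{q-1}∘⋯∘M_p): M ≅ I[1,2]^2, I[1,3], I[1,5], I[4,5].
μ_θ-semistable layers: μ^(1)=32; μ^(2)=18; μ^(3)=4; μ^(4)=-10; μ^(5)=-24

((0, 2, 0, 0, 0); (0, 1, 1, 0, 0); (0, 1, 1, 1, 1); (0, 0, 0, 1, 1); (4, 0, 0, 0, 0))


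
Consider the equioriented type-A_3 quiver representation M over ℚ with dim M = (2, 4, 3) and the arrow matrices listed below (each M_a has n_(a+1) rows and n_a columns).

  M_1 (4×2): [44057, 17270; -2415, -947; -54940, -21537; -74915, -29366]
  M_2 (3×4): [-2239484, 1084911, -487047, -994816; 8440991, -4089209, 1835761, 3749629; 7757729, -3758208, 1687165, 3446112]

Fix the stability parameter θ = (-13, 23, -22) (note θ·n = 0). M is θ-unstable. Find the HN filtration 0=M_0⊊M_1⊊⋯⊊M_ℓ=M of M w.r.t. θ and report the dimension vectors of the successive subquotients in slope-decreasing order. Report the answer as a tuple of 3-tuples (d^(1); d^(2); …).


Via rank(M_{q-1}∘⋯∘M_p): M ≅ I[1,3]^2, I[2,2], I[2,3].
μ_θ-semistable layers: μ^(1)=23; μ^(2)=1/2; μ^(3)=-13

((0, 1, 0); (0, 3, 3); (2, 0, 0))


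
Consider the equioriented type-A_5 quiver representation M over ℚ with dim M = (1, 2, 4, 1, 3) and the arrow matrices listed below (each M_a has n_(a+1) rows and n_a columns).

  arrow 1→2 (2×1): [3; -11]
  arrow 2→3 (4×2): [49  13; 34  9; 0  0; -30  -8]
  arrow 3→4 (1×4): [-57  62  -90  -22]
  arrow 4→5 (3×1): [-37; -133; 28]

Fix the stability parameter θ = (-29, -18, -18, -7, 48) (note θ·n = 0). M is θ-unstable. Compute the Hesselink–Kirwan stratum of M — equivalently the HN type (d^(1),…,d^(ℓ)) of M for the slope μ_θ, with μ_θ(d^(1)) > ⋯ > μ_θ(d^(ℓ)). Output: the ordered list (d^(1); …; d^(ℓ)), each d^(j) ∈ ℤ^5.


Barcode: M ≅ I[1,5], I[2,3], I[3,3]^2, I[5,5]^2. HN layers by μ_θ (4 steps, strictly decreasing):
  μ^(1)=48; μ^(2)=-7; μ^(3)=-18; μ^(4)=-29

((0, 0, 0, 0, 3); (0, 0, 0, 1, 0); (0, 2, 4, 0, 0); (1, 0, 0, 0, 0))


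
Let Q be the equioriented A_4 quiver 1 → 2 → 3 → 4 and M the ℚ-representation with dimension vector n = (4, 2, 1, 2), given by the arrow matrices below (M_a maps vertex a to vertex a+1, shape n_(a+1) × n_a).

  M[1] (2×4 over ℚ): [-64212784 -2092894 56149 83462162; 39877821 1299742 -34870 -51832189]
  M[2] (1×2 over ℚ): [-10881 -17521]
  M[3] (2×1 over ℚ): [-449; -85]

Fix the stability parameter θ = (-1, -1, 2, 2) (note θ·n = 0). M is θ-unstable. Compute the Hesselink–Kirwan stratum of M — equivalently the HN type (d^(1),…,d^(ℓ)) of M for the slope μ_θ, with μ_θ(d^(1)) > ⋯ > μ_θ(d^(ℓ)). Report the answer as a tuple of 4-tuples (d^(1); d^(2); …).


Interval decomposition of M: I[1,1]^2, I[1,2], I[1,4], I[4,4].
HN type (ℓ=2): μ^(1)=2; μ^(2)=-1

((0, 0, 1, 2); (4, 2, 0, 0))


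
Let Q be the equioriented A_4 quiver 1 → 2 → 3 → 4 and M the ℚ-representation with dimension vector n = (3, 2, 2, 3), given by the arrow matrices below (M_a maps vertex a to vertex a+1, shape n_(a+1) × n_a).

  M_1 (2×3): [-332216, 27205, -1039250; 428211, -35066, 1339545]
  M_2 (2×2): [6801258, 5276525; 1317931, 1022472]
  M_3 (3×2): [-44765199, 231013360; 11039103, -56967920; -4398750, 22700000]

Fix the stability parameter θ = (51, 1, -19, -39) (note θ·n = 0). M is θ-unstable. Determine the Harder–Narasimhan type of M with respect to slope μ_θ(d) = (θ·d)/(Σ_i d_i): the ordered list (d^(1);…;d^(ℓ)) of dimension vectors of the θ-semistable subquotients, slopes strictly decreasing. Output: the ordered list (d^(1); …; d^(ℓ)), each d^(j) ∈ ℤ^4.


Via rank(M_{q-1}∘⋯∘M_p): M ≅ I[1,1], I[1,3], I[1,4], I[4,4]^2.
μ_θ-semistable layers: μ^(1)=51; μ^(2)=11; μ^(3)=-3/2; μ^(4)=-39

((1, 0, 0, 0); (1, 1, 1, 0); (1, 1, 1, 1); (0, 0, 0, 2))


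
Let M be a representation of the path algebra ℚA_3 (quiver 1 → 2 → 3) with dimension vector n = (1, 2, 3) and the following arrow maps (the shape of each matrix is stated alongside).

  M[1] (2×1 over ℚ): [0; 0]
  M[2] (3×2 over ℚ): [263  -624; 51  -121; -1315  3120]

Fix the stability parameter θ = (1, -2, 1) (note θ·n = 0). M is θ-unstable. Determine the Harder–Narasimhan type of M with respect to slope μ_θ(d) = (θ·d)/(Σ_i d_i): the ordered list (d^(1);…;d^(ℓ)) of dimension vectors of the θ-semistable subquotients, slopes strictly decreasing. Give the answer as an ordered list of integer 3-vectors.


Via rank(M_{q-1}∘⋯∘M_p): M ≅ I[1,1], I[2,3]^2, I[3,3].
μ_θ-semistable layers: μ^(1)=1; μ^(2)=-2

((1, 0, 3); (0, 2, 0))


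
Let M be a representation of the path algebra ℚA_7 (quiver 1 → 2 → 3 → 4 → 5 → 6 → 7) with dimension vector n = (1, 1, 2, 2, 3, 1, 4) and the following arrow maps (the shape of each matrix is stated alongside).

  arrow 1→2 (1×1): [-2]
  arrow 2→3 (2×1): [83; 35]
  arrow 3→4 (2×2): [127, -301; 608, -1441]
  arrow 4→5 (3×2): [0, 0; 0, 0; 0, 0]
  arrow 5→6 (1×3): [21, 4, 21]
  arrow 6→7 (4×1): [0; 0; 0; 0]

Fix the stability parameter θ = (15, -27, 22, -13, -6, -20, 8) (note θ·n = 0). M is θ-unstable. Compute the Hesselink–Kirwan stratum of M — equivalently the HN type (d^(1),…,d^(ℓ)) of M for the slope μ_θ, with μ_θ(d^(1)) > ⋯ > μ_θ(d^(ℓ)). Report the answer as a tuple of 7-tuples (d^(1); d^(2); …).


Interval decomposition of M: I[1,4], I[3,4], I[5,5]^2, I[5,6], I[7,7]^4.
HN type (ℓ=4): μ^(1)=8; μ^(2)=9/2; μ^(3)=-6; μ^(4)=-13

((0, 0, 0, 0, 0, 0, 4); (0, 0, 2, 2, 0, 0, 0); (1, 1, 0, 0, 2, 0, 0); (0, 0, 0, 0, 1, 1, 0))


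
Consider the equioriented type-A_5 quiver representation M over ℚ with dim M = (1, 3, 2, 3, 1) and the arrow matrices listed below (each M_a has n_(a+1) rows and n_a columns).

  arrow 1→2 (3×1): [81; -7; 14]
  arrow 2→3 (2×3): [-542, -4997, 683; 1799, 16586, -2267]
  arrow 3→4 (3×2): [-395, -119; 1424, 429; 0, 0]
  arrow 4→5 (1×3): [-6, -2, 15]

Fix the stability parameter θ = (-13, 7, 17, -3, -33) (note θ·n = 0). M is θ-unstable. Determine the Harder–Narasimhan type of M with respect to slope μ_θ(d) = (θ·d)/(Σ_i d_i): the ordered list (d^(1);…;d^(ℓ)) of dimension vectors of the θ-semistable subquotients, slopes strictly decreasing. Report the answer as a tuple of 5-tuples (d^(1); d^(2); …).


Interval decomposition of M: I[1,5], I[2,2], I[2,4], I[4,4].
HN type (ℓ=3): μ^(1)=7; μ^(2)=-3; μ^(3)=-13

((0, 2, 1, 1, 0); (0, 1, 1, 2, 1); (1, 0, 0, 0, 0))


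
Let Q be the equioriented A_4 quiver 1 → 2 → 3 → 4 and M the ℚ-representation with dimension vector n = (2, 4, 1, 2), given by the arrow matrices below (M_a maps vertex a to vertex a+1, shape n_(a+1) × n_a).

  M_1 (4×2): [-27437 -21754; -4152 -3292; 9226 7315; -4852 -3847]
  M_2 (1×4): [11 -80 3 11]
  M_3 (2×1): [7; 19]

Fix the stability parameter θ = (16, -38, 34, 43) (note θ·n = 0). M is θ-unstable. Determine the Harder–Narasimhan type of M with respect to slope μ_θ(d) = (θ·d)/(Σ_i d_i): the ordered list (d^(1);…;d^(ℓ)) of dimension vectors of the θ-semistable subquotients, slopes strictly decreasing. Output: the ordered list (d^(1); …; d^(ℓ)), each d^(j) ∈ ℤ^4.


Via rank(M_{q-1}∘⋯∘M_p): M ≅ I[1,2], I[1,4], I[2,2]^2, I[4,4].
μ_θ-semistable layers: μ^(1)=43; μ^(2)=34; μ^(3)=-11; μ^(4)=-38

((0, 0, 0, 2); (0, 0, 1, 0); (2, 2, 0, 0); (0, 2, 0, 0))


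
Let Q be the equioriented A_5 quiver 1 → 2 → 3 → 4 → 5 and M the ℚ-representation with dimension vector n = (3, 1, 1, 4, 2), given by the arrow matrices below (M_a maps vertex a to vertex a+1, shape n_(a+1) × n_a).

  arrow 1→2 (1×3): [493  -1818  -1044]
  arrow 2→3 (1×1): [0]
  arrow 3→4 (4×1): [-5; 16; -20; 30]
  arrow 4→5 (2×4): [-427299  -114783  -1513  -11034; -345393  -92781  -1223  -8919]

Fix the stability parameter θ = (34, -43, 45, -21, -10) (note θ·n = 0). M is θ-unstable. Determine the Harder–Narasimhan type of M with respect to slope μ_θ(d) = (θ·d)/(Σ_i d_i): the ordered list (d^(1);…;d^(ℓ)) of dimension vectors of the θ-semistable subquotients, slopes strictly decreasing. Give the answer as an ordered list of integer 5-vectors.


Barcode: M ≅ I[1,1]^2, I[1,2], I[3,5], I[4,4]^2, I[4,5]. HN layers by μ_θ (5 steps, strictly decreasing):
  μ^(1)=34; μ^(2)=14/3; μ^(3)=-9/2; μ^(4)=-10; μ^(5)=-21

((2, 0, 0, 0, 0); (0, 0, 1, 1, 1); (1, 1, 0, 0, 0); (0, 0, 0, 0, 1); (0, 0, 0, 3, 0))


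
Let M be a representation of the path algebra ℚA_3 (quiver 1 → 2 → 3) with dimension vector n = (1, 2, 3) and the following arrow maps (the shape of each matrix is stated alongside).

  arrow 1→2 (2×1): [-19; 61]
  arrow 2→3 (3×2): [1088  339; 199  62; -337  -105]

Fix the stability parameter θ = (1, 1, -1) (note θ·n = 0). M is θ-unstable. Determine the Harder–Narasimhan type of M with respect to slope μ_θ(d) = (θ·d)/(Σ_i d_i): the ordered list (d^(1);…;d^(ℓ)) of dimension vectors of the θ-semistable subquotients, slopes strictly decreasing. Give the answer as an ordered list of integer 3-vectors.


Barcode: M ≅ I[1,3], I[2,3], I[3,3]. HN layers by μ_θ (3 steps, strictly decreasing):
  μ^(1)=1/3; μ^(2)=0; μ^(3)=-1

((1, 1, 1); (0, 1, 1); (0, 0, 1))


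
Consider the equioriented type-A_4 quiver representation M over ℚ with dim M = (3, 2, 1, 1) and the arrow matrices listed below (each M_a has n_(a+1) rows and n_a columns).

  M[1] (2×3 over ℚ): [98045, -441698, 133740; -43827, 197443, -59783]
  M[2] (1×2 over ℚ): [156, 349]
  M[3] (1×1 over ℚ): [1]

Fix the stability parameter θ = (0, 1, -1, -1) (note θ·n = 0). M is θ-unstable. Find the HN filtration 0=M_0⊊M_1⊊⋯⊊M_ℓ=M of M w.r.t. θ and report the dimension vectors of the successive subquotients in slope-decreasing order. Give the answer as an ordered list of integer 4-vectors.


Via rank(M_{q-1}∘⋯∘M_p): M ≅ I[1,1], I[1,2], I[1,4].
μ_θ-semistable layers: μ^(1)=1; μ^(2)=0; μ^(3)=-1/4

((0, 1, 0, 0); (2, 0, 0, 0); (1, 1, 1, 1))


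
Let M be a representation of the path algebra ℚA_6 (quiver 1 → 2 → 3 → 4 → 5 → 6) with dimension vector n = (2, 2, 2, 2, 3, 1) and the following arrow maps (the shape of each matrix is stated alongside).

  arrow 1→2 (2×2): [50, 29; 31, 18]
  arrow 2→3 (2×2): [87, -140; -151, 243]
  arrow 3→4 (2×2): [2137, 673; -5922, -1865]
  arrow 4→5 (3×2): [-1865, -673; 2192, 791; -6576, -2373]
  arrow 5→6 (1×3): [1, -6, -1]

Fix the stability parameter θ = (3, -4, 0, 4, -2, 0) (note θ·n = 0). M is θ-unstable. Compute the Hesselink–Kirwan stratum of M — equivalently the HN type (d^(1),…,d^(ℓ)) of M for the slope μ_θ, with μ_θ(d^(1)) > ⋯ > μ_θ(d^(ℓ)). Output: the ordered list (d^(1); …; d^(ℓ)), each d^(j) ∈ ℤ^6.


Via rank(M_{q-1}∘⋯∘M_p): M ≅ I[1,5], I[1,6], I[5,5].
μ_θ-semistable layers: μ^(1)=1; μ^(2)=2/3; μ^(3)=0; μ^(4)=-1/2; μ^(5)=-2

((0, 0, 0, 1, 1, 0); (0, 0, 0, 1, 1, 1); (0, 0, 2, 0, 0, 0); (2, 2, 0, 0, 0, 0); (0, 0, 0, 0, 1, 0))


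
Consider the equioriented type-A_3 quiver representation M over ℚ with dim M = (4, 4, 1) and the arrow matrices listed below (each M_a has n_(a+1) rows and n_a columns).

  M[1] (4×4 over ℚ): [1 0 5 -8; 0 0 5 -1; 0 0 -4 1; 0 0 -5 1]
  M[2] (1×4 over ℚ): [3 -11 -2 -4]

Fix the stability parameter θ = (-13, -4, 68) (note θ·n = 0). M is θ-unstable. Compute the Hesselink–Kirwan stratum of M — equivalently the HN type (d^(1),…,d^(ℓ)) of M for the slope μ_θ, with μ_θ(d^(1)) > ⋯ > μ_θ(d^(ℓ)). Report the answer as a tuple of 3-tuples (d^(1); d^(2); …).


Via rank(M_{q-1}∘⋯∘M_p): M ≅ I[1,1], I[1,2]^2, I[1,3], I[2,2].
μ_θ-semistable layers: μ^(1)=68; μ^(2)=-4; μ^(3)=-13

((0, 0, 1); (0, 4, 0); (4, 0, 0))


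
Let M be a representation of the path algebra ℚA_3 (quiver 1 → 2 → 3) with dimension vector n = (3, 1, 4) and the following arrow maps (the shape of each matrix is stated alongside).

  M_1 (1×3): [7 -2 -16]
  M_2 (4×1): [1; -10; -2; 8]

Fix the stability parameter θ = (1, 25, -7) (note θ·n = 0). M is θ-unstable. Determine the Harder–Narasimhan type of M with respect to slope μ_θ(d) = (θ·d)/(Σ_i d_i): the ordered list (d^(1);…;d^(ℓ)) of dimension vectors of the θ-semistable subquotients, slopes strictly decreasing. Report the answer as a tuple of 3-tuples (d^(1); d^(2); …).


Via rank(M_{q-1}∘⋯∘M_p): M ≅ I[1,1]^2, I[1,3], I[3,3]^3.
μ_θ-semistable layers: μ^(1)=9; μ^(2)=1; μ^(3)=-7

((0, 1, 1); (3, 0, 0); (0, 0, 3))


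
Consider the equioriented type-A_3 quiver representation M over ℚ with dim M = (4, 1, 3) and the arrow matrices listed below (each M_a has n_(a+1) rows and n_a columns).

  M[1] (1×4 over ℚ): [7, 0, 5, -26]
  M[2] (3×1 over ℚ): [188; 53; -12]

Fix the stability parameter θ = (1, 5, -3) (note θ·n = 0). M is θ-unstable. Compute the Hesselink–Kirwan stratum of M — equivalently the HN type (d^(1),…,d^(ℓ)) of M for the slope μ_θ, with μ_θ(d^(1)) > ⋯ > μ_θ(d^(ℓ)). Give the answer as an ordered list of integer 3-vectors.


Barcode: M ≅ I[1,1]^3, I[1,3], I[3,3]^2. HN layers by μ_θ (2 steps, strictly decreasing):
  μ^(1)=1; μ^(2)=-3

((4, 1, 1); (0, 0, 2))


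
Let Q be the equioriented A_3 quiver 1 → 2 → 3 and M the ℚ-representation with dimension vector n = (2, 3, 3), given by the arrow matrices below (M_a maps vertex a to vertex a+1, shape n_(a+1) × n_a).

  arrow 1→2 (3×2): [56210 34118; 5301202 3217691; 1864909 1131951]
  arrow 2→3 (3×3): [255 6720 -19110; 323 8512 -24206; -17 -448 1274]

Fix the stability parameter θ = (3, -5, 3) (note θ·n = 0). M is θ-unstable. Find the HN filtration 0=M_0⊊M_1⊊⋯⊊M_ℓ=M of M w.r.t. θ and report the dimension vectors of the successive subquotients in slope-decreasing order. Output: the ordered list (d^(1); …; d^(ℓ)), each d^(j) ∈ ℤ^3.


Barcode: M ≅ I[1,2]^2, I[2,3], I[3,3]^2. HN layers by μ_θ (3 steps, strictly decreasing):
  μ^(1)=3; μ^(2)=-1; μ^(3)=-5

((0, 0, 3); (2, 2, 0); (0, 1, 0))


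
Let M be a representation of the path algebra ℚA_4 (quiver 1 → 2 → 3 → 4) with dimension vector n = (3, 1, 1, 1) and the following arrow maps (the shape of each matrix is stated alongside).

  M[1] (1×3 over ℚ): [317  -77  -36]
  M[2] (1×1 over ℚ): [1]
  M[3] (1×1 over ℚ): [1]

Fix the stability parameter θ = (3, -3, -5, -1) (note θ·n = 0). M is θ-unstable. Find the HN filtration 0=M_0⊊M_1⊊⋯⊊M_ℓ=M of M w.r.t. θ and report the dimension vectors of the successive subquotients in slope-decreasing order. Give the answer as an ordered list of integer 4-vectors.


Barcode: M ≅ I[1,1]^2, I[1,4]. HN layers by μ_θ (3 steps, strictly decreasing):
  μ^(1)=3; μ^(2)=-1; μ^(3)=-5/3

((2, 0, 0, 0); (0, 0, 0, 1); (1, 1, 1, 0))


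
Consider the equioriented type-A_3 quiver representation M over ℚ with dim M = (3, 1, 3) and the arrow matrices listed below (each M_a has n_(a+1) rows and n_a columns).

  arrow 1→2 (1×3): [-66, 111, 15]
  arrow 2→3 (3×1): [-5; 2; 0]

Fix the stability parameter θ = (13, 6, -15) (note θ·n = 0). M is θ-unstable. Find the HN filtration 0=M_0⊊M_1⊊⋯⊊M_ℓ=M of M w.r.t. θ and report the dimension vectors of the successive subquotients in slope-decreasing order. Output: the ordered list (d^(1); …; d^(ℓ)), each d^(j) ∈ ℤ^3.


Interval decomposition of M: I[1,1]^2, I[1,3], I[3,3]^2.
HN type (ℓ=3): μ^(1)=13; μ^(2)=4/3; μ^(3)=-15

((2, 0, 0); (1, 1, 1); (0, 0, 2))


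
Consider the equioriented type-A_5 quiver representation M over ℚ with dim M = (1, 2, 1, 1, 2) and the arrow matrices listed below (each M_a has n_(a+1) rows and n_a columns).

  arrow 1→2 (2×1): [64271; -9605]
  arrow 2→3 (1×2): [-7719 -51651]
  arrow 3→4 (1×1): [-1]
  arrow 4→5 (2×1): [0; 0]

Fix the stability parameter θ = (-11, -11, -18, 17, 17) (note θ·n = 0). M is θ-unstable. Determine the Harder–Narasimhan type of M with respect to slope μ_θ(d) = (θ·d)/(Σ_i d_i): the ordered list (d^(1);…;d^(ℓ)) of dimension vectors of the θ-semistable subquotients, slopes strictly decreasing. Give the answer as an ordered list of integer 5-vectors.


Interval decomposition of M: I[1,4], I[2,2], I[5,5]^2.
HN type (ℓ=3): μ^(1)=17; μ^(2)=-11; μ^(3)=-40/3

((0, 0, 0, 1, 2); (0, 1, 0, 0, 0); (1, 1, 1, 0, 0))


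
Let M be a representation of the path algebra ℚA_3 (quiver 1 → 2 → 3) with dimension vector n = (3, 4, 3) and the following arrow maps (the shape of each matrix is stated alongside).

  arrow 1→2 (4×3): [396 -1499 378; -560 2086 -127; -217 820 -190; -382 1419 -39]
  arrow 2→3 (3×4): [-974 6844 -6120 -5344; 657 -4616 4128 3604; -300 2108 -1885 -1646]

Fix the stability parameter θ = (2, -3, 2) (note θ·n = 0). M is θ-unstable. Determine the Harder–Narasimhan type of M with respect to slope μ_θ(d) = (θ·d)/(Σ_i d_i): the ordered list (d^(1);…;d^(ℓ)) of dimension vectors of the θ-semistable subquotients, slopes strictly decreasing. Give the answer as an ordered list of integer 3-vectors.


Barcode: M ≅ I[1,3]^3, I[2,2]. HN layers by μ_θ (3 steps, strictly decreasing):
  μ^(1)=2; μ^(2)=-1/2; μ^(3)=-3

((0, 0, 3); (3, 3, 0); (0, 1, 0))


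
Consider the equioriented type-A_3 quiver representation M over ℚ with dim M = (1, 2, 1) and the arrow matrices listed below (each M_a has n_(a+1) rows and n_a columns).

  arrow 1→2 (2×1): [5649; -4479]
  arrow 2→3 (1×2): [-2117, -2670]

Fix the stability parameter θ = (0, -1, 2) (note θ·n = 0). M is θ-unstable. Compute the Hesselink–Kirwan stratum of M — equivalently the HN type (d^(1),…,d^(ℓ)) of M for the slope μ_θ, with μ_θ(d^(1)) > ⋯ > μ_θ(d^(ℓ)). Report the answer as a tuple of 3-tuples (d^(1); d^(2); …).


Interval decomposition of M: I[1,3], I[2,2].
HN type (ℓ=3): μ^(1)=2; μ^(2)=-1/2; μ^(3)=-1

((0, 0, 1); (1, 1, 0); (0, 1, 0))


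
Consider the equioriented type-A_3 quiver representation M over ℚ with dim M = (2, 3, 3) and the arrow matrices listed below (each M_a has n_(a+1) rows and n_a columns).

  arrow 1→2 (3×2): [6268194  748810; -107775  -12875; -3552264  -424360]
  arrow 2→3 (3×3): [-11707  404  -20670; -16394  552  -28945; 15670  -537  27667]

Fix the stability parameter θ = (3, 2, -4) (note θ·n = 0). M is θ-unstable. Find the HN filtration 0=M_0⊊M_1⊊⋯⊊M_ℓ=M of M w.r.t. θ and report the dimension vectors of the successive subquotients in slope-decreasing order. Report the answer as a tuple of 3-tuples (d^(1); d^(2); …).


Via rank(M_{q-1}∘⋯∘M_p): M ≅ I[1,1], I[1,3], I[2,3]^2.
μ_θ-semistable layers: μ^(1)=3; μ^(2)=1/3; μ^(3)=-1

((1, 0, 0); (1, 1, 1); (0, 2, 2))


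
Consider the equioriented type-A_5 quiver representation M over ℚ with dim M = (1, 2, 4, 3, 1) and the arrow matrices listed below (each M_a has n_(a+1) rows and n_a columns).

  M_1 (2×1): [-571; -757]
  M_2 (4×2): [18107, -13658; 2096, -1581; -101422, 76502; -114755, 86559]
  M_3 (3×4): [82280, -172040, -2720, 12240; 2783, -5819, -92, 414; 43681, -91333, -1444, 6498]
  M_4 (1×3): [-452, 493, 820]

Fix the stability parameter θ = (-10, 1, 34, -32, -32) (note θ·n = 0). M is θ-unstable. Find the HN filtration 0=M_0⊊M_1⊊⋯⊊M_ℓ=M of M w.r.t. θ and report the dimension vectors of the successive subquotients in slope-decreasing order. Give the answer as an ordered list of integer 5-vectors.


Barcode: M ≅ I[1,3], I[2,5], I[3,3]^2, I[4,4]^2. HN layers by μ_θ (5 steps, strictly decreasing):
  μ^(1)=34; μ^(2)=1; μ^(3)=-29/4; μ^(4)=-10; μ^(5)=-32

((0, 0, 3, 0, 0); (0, 1, 0, 0, 0); (0, 1, 1, 1, 1); (1, 0, 0, 0, 0); (0, 0, 0, 2, 0))


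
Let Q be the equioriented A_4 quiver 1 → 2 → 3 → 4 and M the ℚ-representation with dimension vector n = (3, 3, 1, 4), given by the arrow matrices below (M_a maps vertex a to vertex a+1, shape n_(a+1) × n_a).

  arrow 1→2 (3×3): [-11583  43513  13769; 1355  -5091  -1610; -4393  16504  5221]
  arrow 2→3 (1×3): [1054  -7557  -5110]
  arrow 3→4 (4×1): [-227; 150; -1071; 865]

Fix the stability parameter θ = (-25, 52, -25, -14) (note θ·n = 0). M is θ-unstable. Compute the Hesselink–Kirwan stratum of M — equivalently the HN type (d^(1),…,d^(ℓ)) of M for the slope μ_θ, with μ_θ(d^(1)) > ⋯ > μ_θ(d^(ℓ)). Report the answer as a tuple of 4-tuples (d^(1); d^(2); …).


Interval decomposition of M: I[1,2]^2, I[1,4], I[4,4]^3.
HN type (ℓ=4): μ^(1)=52; μ^(2)=13/3; μ^(3)=-14; μ^(4)=-25

((0, 2, 0, 0); (0, 1, 1, 1); (0, 0, 0, 3); (3, 0, 0, 0))


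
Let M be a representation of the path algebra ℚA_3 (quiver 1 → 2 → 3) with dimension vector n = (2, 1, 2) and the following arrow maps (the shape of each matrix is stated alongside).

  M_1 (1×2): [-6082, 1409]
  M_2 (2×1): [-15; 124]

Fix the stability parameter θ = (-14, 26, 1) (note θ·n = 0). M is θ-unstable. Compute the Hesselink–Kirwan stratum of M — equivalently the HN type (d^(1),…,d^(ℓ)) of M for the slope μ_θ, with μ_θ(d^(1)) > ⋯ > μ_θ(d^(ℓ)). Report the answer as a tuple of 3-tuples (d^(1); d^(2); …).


Interval decomposition of M: I[1,1], I[1,3], I[3,3].
HN type (ℓ=3): μ^(1)=27/2; μ^(2)=1; μ^(3)=-14

((0, 1, 1); (0, 0, 1); (2, 0, 0))


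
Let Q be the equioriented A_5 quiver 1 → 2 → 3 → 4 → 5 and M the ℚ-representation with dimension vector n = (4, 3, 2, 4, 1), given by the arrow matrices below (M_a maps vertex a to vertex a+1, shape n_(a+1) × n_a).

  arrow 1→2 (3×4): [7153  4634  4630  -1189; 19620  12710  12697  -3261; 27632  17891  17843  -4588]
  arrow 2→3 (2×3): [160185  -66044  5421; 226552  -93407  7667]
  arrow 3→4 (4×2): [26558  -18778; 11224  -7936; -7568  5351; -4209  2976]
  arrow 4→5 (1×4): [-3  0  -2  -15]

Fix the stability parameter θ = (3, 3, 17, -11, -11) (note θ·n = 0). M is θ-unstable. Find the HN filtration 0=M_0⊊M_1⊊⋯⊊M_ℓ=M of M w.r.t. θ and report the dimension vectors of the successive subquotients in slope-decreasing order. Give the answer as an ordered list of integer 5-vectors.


Via rank(M_{q-1}∘⋯∘M_p): M ≅ I[1,1], I[1,2], I[1,4], I[1,5], I[4,4]^2.
μ_θ-semistable layers: μ^(1)=3; μ^(2)=1/5; μ^(3)=-11

((3, 2, 1, 1, 0); (1, 1, 1, 1, 1); (0, 0, 0, 2, 0))


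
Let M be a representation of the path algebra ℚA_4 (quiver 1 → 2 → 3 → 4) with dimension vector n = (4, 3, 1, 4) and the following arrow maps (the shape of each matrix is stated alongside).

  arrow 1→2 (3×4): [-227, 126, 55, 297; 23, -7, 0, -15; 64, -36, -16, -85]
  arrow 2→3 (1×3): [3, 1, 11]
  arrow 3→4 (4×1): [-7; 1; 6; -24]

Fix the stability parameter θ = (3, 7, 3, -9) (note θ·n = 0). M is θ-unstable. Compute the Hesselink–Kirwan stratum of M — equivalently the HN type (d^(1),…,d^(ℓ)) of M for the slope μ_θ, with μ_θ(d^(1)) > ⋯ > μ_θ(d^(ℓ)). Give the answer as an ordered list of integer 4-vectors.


Via rank(M_{q-1}∘⋯∘M_p): M ≅ I[1,1], I[1,2]^2, I[1,4], I[4,4]^3.
μ_θ-semistable layers: μ^(1)=7; μ^(2)=3; μ^(3)=1; μ^(4)=-9

((0, 2, 0, 0); (3, 0, 0, 0); (1, 1, 1, 1); (0, 0, 0, 3))


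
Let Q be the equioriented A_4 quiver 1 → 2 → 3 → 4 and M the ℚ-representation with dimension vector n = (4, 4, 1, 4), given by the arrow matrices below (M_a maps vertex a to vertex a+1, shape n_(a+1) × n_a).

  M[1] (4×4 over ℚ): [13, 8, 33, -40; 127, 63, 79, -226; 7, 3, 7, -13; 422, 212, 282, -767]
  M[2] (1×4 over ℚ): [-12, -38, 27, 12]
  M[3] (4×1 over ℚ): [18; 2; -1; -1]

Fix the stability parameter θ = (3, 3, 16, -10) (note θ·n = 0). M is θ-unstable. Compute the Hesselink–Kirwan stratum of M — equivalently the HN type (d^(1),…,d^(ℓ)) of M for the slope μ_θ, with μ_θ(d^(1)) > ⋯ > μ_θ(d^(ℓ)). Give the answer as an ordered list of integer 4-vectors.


Via rank(M_{q-1}∘⋯∘M_p): M ≅ I[1,2]^3, I[1,4], I[4,4]^3.
μ_θ-semistable layers: μ^(1)=3; μ^(2)=-10

((4, 4, 1, 1); (0, 0, 0, 3))


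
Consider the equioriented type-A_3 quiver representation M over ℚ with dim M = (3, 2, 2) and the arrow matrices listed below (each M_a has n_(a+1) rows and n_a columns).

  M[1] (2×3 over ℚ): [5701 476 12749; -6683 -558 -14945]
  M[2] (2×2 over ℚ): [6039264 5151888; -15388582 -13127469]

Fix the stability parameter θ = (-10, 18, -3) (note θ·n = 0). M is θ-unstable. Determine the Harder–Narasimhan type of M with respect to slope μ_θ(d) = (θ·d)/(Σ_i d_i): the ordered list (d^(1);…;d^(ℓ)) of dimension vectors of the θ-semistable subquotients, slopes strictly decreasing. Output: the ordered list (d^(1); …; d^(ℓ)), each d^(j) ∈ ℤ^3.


Interval decomposition of M: I[1,1], I[1,2], I[1,3], I[3,3].
HN type (ℓ=4): μ^(1)=18; μ^(2)=15/2; μ^(3)=-3; μ^(4)=-10

((0, 1, 0); (0, 1, 1); (0, 0, 1); (3, 0, 0))


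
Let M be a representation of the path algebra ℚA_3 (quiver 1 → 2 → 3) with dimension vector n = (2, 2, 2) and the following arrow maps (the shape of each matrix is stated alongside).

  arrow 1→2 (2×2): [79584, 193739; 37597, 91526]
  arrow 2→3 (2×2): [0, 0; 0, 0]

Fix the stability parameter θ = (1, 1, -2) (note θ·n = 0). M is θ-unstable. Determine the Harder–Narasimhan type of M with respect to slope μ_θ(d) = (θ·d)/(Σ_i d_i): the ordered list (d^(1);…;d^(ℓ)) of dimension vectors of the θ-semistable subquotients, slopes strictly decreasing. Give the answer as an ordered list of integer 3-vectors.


Via rank(M_{q-1}∘⋯∘M_p): M ≅ I[1,2]^2, I[3,3]^2.
μ_θ-semistable layers: μ^(1)=1; μ^(2)=-2

((2, 2, 0); (0, 0, 2))


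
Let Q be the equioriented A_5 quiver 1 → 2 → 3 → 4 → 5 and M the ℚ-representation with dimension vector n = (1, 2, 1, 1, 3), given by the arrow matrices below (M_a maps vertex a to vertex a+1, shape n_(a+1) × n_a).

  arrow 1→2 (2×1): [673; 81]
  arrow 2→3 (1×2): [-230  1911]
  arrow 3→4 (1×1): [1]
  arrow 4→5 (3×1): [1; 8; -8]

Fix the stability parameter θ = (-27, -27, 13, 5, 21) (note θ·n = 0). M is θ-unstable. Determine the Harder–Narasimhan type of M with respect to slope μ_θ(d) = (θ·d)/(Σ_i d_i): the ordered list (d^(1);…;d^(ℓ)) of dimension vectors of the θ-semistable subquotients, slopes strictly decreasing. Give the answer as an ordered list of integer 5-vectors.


Barcode: M ≅ I[1,5], I[2,2], I[5,5]^2. HN layers by μ_θ (3 steps, strictly decreasing):
  μ^(1)=21; μ^(2)=9; μ^(3)=-27

((0, 0, 0, 0, 3); (0, 0, 1, 1, 0); (1, 2, 0, 0, 0))


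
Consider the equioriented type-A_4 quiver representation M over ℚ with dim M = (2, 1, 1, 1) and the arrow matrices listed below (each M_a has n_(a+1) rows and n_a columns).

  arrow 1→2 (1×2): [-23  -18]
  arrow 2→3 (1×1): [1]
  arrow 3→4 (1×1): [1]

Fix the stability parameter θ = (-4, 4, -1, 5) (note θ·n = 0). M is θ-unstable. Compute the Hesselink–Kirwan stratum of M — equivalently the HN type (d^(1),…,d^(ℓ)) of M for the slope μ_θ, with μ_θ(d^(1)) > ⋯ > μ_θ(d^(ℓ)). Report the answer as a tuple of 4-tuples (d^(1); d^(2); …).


Interval decomposition of M: I[1,1], I[1,4].
HN type (ℓ=3): μ^(1)=5; μ^(2)=3/2; μ^(3)=-4

((0, 0, 0, 1); (0, 1, 1, 0); (2, 0, 0, 0))


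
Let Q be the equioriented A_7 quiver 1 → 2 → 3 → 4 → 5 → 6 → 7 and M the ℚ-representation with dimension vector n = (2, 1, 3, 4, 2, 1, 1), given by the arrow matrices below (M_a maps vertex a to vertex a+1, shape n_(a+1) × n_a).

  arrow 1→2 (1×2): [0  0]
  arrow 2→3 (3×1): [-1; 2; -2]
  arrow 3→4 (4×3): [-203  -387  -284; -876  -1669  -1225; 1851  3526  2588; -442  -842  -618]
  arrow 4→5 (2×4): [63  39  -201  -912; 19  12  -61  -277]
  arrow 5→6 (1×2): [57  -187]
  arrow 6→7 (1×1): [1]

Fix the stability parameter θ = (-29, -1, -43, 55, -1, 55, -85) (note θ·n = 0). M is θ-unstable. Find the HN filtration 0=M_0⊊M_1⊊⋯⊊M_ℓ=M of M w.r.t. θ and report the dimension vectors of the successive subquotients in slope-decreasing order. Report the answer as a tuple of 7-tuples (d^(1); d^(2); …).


Interval decomposition of M: I[1,1]^2, I[2,7], I[3,4], I[3,5], I[4,4].
HN type (ℓ=6): μ^(1)=55; μ^(2)=27; μ^(3)=6; μ^(4)=-22; μ^(5)=-29; μ^(6)=-43

((0, 0, 0, 2, 0, 0, 0); (0, 0, 0, 1, 1, 0, 0); (0, 0, 0, 1, 1, 1, 1); (0, 1, 1, 0, 0, 0, 0); (2, 0, 0, 0, 0, 0, 0); (0, 0, 2, 0, 0, 0, 0))


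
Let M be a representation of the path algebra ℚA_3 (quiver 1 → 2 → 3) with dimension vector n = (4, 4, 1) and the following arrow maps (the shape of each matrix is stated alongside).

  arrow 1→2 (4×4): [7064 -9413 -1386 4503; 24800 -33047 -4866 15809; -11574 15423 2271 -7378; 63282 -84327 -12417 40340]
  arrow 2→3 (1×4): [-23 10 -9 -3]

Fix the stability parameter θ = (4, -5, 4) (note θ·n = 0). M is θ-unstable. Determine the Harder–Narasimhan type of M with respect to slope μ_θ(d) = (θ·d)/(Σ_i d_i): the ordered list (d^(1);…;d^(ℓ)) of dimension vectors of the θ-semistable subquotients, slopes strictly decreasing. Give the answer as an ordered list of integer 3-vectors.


Via rank(M_{q-1}∘⋯∘M_p): M ≅ I[1,1]^2, I[1,2], I[1,3], I[2,2]^2.
μ_θ-semistable layers: μ^(1)=4; μ^(2)=-1/2; μ^(3)=-5

((2, 0, 1); (2, 2, 0); (0, 2, 0))


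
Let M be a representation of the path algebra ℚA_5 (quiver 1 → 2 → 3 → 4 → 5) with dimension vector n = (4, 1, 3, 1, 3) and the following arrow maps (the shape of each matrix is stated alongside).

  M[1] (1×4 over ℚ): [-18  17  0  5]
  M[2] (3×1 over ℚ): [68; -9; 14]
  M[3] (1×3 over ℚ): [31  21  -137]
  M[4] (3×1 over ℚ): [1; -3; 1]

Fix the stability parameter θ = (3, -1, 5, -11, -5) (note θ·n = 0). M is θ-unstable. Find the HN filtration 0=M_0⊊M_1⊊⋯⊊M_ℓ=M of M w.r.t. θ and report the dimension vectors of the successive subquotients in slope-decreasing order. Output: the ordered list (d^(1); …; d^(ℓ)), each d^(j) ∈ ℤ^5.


Via rank(M_{q-1}∘⋯∘M_p): M ≅ I[1,1]^3, I[1,5], I[3,3]^2, I[5,5]^2.
μ_θ-semistable layers: μ^(1)=5; μ^(2)=3; μ^(3)=-9/5; μ^(4)=-5

((0, 0, 2, 0, 0); (3, 0, 0, 0, 0); (1, 1, 1, 1, 1); (0, 0, 0, 0, 2))


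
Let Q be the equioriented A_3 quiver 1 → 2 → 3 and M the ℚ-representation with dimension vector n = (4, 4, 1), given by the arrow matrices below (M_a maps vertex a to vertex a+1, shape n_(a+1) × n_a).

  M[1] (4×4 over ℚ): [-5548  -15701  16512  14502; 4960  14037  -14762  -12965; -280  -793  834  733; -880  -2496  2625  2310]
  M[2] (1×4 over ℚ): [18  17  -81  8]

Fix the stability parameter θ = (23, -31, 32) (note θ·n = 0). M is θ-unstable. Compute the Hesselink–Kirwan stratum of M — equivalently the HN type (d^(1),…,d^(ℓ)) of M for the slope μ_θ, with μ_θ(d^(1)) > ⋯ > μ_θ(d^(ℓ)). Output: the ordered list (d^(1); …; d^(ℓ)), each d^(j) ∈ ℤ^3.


Via rank(M_{q-1}∘⋯∘M_p): M ≅ I[1,2]^3, I[1,3].
μ_θ-semistable layers: μ^(1)=32; μ^(2)=-4

((0, 0, 1); (4, 4, 0))


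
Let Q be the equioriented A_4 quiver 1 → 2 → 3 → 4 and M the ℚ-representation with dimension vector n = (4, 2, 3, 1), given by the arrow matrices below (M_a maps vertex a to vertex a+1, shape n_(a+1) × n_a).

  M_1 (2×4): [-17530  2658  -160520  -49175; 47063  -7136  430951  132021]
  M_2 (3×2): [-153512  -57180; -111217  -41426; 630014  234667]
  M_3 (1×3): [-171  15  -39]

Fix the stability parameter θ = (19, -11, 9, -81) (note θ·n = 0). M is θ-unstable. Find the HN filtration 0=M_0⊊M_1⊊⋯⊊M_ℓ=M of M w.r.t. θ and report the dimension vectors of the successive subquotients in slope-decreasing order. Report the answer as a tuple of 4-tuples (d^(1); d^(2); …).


Barcode: M ≅ I[1,1]^2, I[1,3], I[1,4], I[3,3]. HN layers by μ_θ (4 steps, strictly decreasing):
  μ^(1)=19; μ^(2)=9; μ^(3)=4; μ^(4)=-16

((2, 0, 0, 0); (0, 0, 2, 0); (1, 1, 0, 0); (1, 1, 1, 1))


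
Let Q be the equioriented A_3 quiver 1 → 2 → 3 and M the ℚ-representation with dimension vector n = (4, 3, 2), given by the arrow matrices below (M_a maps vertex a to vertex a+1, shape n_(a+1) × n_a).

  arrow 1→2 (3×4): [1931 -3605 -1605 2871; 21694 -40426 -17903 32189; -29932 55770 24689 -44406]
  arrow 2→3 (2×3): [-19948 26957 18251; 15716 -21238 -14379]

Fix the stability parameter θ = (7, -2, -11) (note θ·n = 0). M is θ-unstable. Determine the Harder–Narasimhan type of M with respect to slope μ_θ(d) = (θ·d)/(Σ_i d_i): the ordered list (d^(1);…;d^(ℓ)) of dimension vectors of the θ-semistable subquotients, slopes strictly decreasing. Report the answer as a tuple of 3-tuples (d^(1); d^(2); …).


Via rank(M_{q-1}∘⋯∘M_p): M ≅ I[1,1], I[1,2], I[1,3]^2.
μ_θ-semistable layers: μ^(1)=7; μ^(2)=5/2; μ^(3)=-2

((1, 0, 0); (1, 1, 0); (2, 2, 2))


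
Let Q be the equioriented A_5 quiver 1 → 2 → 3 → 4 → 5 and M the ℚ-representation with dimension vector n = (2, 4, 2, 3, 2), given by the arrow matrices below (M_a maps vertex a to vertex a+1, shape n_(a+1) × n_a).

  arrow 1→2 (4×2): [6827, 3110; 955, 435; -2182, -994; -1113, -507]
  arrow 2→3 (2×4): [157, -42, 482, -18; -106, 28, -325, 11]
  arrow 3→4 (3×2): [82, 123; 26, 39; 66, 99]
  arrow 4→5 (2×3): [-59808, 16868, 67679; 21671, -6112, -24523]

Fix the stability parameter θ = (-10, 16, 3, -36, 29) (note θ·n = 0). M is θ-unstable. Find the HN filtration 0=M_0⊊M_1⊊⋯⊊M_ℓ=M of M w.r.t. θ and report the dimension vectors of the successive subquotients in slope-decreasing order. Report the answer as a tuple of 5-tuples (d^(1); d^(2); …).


Via rank(M_{q-1}∘⋯∘M_p): M ≅ I[1,3], I[1,5], I[2,2]^2, I[4,4], I[4,5].
μ_θ-semistable layers: μ^(1)=29; μ^(2)=16; μ^(3)=19/2; μ^(4)=-17/3; μ^(5)=-10; μ^(6)=-36

((0, 0, 0, 0, 2); (0, 2, 0, 0, 0); (0, 1, 1, 0, 0); (0, 1, 1, 1, 0); (2, 0, 0, 0, 0); (0, 0, 0, 2, 0))


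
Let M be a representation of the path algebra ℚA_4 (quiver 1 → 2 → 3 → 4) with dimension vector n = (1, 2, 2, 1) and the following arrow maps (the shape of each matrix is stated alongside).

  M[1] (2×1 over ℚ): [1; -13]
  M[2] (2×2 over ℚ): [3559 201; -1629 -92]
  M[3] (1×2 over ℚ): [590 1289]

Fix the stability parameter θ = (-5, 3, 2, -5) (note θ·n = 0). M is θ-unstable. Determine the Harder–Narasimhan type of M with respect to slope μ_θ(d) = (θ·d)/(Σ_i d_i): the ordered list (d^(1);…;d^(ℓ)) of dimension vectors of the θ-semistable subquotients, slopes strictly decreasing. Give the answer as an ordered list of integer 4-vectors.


Barcode: M ≅ I[1,4], I[2,3]. HN layers by μ_θ (3 steps, strictly decreasing):
  μ^(1)=5/2; μ^(2)=0; μ^(3)=-5

((0, 1, 1, 0); (0, 1, 1, 1); (1, 0, 0, 0))


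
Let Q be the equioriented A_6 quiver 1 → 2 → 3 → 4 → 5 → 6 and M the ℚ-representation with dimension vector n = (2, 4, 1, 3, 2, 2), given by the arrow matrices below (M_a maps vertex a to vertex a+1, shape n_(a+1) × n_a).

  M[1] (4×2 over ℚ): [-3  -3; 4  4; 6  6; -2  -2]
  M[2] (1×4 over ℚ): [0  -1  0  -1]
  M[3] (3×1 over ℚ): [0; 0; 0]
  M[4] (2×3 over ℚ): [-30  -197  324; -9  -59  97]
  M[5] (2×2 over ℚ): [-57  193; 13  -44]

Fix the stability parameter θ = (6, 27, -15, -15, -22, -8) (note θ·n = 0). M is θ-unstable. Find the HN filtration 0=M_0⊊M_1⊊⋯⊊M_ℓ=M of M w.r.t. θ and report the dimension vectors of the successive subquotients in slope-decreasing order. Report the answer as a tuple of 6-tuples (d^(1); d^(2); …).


Interval decomposition of M: I[1,1], I[1,3], I[2,2]^3, I[4,4], I[4,6]^2.
HN type (ℓ=5): μ^(1)=27; μ^(2)=6; μ^(3)=-8; μ^(4)=-15; μ^(5)=-37/2

((0, 3, 0, 0, 0, 0); (2, 1, 1, 0, 0, 0); (0, 0, 0, 0, 0, 2); (0, 0, 0, 1, 0, 0); (0, 0, 0, 2, 2, 0))


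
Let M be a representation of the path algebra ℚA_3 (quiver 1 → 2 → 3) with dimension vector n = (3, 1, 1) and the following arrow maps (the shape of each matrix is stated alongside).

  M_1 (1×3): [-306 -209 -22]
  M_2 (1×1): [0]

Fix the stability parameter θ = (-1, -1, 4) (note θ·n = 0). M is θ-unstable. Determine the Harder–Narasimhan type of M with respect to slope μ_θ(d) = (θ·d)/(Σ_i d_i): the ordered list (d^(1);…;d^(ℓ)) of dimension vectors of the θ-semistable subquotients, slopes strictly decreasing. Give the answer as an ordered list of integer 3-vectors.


Interval decomposition of M: I[1,1]^2, I[1,2], I[3,3].
HN type (ℓ=2): μ^(1)=4; μ^(2)=-1

((0, 0, 1); (3, 1, 0))
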